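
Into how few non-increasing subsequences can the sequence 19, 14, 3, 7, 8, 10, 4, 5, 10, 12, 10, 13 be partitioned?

6

Place each on the leftmost legal pile:
19 → new pile 1 (tops now [19])
14 → pile 1 (tops now [14])
3 → pile 1 (tops now [3])
7 → new pile 2 (tops now [3, 7])
8 → new pile 3 (tops now [3, 7, 8])
10 → new pile 4 (tops now [3, 7, 8, 10])
4 → pile 2 (tops now [3, 4, 8, 10])
5 → pile 3 (tops now [3, 4, 5, 10])
10 → pile 4 (tops now [3, 4, 5, 10])
12 → new pile 5 (tops now [3, 4, 5, 10, 12])
10 → pile 4 (tops now [3, 4, 5, 10, 12])
13 → new pile 6 (tops now [3, 4, 5, 10, 12, 13])
Six piles.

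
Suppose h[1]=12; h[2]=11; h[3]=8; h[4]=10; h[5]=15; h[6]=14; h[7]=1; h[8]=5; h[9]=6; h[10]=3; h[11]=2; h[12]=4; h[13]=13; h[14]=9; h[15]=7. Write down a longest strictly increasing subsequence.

Patience tails give the LIS length; then backtrack through the dp parents:
12 → extends → [12]
11 → replaces 12 → [11]
8 → replaces 11 → [8]
10 → extends → [8, 10]
15 → extends → [8, 10, 15]
14 → replaces 15 → [8, 10, 14]
1 → replaces 8 → [1, 10, 14]
5 → replaces 10 → [1, 5, 14]
6 → replaces 14 → [1, 5, 6]
3 → replaces 5 → [1, 3, 6]
2 → replaces 3 → [1, 2, 6]
4 → replaces 6 → [1, 2, 4]
13 → extends → [1, 2, 4, 13]
9 → replaces 13 → [1, 2, 4, 9]
7 → replaces 9 → [1, 2, 4, 7]
Length 4; one witness is 1, 5, 6, 13.

1, 5, 6, 13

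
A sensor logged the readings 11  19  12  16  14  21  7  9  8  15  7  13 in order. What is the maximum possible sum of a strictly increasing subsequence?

Let S[i] be the best sum of a strictly increasing subsequence ending at i:
i:      1  2  3  4  5  6  7  8  9 10 11 12
a[i]:  11 19 12 16 14 21  7  9  8 15  7 13
S:     11 30 23 39 37 60  7 16 15 52  7 36
Maximum is 60 (e.g. 11 + 12 + 16 + 21).

60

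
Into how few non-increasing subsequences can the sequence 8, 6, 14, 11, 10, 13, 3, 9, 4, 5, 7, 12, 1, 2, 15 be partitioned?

6

Place each on the leftmost legal pile:
8 → new pile 1 (tops now [8])
6 → pile 1 (tops now [6])
14 → new pile 2 (tops now [6, 14])
11 → pile 2 (tops now [6, 11])
10 → pile 2 (tops now [6, 10])
13 → new pile 3 (tops now [6, 10, 13])
3 → pile 1 (tops now [3, 10, 13])
9 → pile 2 (tops now [3, 9, 13])
4 → pile 2 (tops now [3, 4, 13])
5 → pile 3 (tops now [3, 4, 5])
7 → new pile 4 (tops now [3, 4, 5, 7])
12 → new pile 5 (tops now [3, 4, 5, 7, 12])
1 → pile 1 (tops now [1, 4, 5, 7, 12])
2 → pile 2 (tops now [1, 2, 5, 7, 12])
15 → new pile 6 (tops now [1, 2, 5, 7, 12, 15])
Six piles.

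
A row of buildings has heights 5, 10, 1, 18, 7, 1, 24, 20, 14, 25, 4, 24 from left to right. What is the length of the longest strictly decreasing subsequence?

4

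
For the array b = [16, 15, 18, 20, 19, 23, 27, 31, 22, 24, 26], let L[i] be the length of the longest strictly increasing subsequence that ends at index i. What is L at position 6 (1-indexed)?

dp[i] = 1 + max{dp[j] : j<i, b[j]<b[i]} (or 1 if no such j):
i:      1  2  3  4  5  6  7  8  9 10 11
b[i]:  16 15 18 20 19 23 27 31 22 24 26
dp:     1  1  2  3  3  4  5  6  4  5  6
At index 6 the value is 4.

4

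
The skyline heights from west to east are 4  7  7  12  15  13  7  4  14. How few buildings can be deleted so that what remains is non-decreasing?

Fewest deletions = n − (longest non-decreasing subsequence).
i:      1  2  3  4  5  6  7  8  9
a[i]:   4  7  7 12 15 13  7  4 14
dp:     1  2  3  4  5  5  4  2  6
max dp = 6, so deletions = 9 − 6 = 3.

3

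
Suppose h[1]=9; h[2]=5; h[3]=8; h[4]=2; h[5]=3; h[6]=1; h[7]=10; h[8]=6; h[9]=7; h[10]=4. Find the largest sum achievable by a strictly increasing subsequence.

Let S[i] be the best sum of a strictly increasing subsequence ending at i:
i:      1  2  3  4  5  6  7  8  9 10
h[i]:   9  5  8  2  3  1 10  6  7  4
S:      9  5 13  2  5  1 23 11 18  9
Maximum is 23 (e.g. 5 + 8 + 10).

23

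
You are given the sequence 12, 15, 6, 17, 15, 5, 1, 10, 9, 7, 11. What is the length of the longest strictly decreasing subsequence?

Negate each value so 'decreasing' becomes 'increasing', then run patience tails on the negated sequence:
-12 → extends → [-12]
-15 → replaces -12 → [-15]
-6 → extends → [-15, -6]
-17 → replaces -15 → [-17, -6]
-15 → replaces -6 → [-17, -15]
-5 → extends → [-17, -15, -5]
-1 → extends → [-17, -15, -5, -1]
-10 → replaces -5 → [-17, -15, -10, -1]
-9 → replaces -1 → [-17, -15, -10, -9]
-7 → extends → [-17, -15, -10, -9, -7]
-11 → replaces -10 → [-17, -15, -11, -9, -7]
Five tails, so the longest strictly decreasing subsequence of the original has length 5.

5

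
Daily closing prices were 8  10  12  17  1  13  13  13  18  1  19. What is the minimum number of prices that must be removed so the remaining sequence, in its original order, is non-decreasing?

Fewest deletions = n − (longest non-decreasing subsequence).
Patience tails:
8 → extends → [8]
10 → extends → [8, 10]
12 → extends → [8, 10, 12]
17 → extends → [8, 10, 12, 17]
1 → replaces 8 → [1, 10, 12, 17]
13 → replaces 17 → [1, 10, 12, 13]
13 → extends → [1, 10, 12, 13, 13]
13 → extends → [1, 10, 12, 13, 13, 13]
18 → extends → [1, 10, 12, 13, 13, 13, 18]
1 → replaces 10 → [1, 1, 12, 13, 13, 13, 18]
19 → extends → [1, 1, 12, 13, 13, 13, 18, 19]
Longest non-decreasing subsequence has length 8, so deletions = 11 − 8 = 3.

3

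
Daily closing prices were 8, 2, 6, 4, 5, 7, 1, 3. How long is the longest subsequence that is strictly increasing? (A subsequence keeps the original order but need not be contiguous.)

4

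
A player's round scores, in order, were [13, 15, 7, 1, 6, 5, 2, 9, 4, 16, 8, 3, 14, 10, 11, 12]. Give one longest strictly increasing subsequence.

Patience tails give the LIS length; then backtrack through the dp parents:
13 → extends → [13]
15 → extends → [13, 15]
7 → replaces 13 → [7, 15]
1 → replaces 7 → [1, 15]
6 → replaces 15 → [1, 6]
5 → replaces 6 → [1, 5]
2 → replaces 5 → [1, 2]
9 → extends → [1, 2, 9]
4 → replaces 9 → [1, 2, 4]
16 → extends → [1, 2, 4, 16]
8 → replaces 16 → [1, 2, 4, 8]
3 → replaces 4 → [1, 2, 3, 8]
14 → extends → [1, 2, 3, 8, 14]
10 → replaces 14 → [1, 2, 3, 8, 10]
11 → extends → [1, 2, 3, 8, 10, 11]
12 → extends → [1, 2, 3, 8, 10, 11, 12]
Length 7; one witness is 1, 2, 4, 8, 10, 11, 12.

1, 2, 4, 8, 10, 11, 12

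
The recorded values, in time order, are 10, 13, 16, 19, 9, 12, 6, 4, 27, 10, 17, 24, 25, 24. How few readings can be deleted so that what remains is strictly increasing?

Fewest deletions = n − (longest strictly increasing subsequence).
i:      1  2  3  4  5  6  7  8  9 10 11 12 13 14
a[i]:  10 13 16 19  9 12  6  4 27 10 17 24 25 24
dp:     1  2  3  4  1  2  1  1  5  2  4  5  6  5
max dp = 6, so deletions = 14 − 6 = 8.

8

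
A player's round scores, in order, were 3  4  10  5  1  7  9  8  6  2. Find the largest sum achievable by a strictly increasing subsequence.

28

Let S[i] be the best sum of a strictly increasing subsequence ending at i:
i:      1  2  3  4  5  6  7  8  9 10
a[i]:   3  4 10  5  1  7  9  8  6  2
S:      3  7 17 12  1 19 28 27 18  3
Maximum is 28 (e.g. 3 + 4 + 5 + 7 + 9).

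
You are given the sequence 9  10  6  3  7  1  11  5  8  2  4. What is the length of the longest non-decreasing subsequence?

3

Let dp[i] be the length of the longest such subsequence ending at index i:
i:      1  2  3  4  5  6  7  8  9 10 11
a[i]:   9 10  6  3  7  1 11  5  8  2  4
dp:     1  2  1  1  2  1  3  2  3  2  3
Maximum dp value is 3.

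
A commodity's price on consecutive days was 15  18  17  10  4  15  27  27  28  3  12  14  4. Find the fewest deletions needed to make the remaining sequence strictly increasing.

9

Fewest deletions = n − (longest strictly increasing subsequence).
Patience tails:
15 → extends → [15]
18 → extends → [15, 18]
17 → replaces 18 → [15, 17]
10 → replaces 15 → [10, 17]
4 → replaces 10 → [4, 17]
15 → replaces 17 → [4, 15]
27 → extends → [4, 15, 27]
27 → already a tail → [4, 15, 27]
28 → extends → [4, 15, 27, 28]
3 → replaces 4 → [3, 15, 27, 28]
12 → replaces 15 → [3, 12, 27, 28]
14 → replaces 27 → [3, 12, 14, 28]
4 → replaces 12 → [3, 4, 14, 28]
Longest strictly increasing subsequence has length 4, so deletions = 13 − 4 = 9.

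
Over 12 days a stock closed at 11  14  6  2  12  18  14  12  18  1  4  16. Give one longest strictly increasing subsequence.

11, 12, 14, 18

Patience tails give the LIS length; then backtrack through the dp parents:
11 → extends → [11]
14 → extends → [11, 14]
6 → replaces 11 → [6, 14]
2 → replaces 6 → [2, 14]
12 → replaces 14 → [2, 12]
18 → extends → [2, 12, 18]
14 → replaces 18 → [2, 12, 14]
12 → already a tail → [2, 12, 14]
18 → extends → [2, 12, 14, 18]
1 → replaces 2 → [1, 12, 14, 18]
4 → replaces 12 → [1, 4, 14, 18]
16 → replaces 18 → [1, 4, 14, 16]
Length 4; one witness is 11, 12, 14, 18.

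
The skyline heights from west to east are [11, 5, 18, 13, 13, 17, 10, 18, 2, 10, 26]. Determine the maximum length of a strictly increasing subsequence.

5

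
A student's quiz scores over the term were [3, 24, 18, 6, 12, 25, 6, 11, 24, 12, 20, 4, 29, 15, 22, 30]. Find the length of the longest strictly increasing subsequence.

7

Track the smallest tail for each achievable length (strict):
3 → extends → [3]
24 → extends → [3, 24]
18 → replaces 24 → [3, 18]
6 → replaces 18 → [3, 6]
12 → extends → [3, 6, 12]
25 → extends → [3, 6, 12, 25]
6 → already a tail → [3, 6, 12, 25]
11 → replaces 12 → [3, 6, 11, 25]
24 → replaces 25 → [3, 6, 11, 24]
12 → replaces 24 → [3, 6, 11, 12]
20 → extends → [3, 6, 11, 12, 20]
4 → replaces 6 → [3, 4, 11, 12, 20]
29 → extends → [3, 4, 11, 12, 20, 29]
15 → replaces 20 → [3, 4, 11, 12, 15, 29]
22 → replaces 29 → [3, 4, 11, 12, 15, 22]
30 → extends → [3, 4, 11, 12, 15, 22, 30]
Seven tails, so the longest strictly increasing subsequence has length 7 (e.g. 3, 6, 11, 12, 20, 29, 30).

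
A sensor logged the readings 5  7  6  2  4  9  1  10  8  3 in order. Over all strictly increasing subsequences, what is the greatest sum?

Let S[i] be the best sum of a strictly increasing subsequence ending at i:
i:      1  2  3  4  5  6  7  8  9 10
a[i]:   5  7  6  2  4  9  1 10  8  3
S:      5 12 11  2  6 21  1 31 20  5
Maximum is 31 (e.g. 5 + 7 + 9 + 10).

31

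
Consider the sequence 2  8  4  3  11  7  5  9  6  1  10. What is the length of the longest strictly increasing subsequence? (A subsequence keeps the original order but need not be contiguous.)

5

Track the smallest tail for each achievable length (strict):
2 → extends → [2]
8 → extends → [2, 8]
4 → replaces 8 → [2, 4]
3 → replaces 4 → [2, 3]
11 → extends → [2, 3, 11]
7 → replaces 11 → [2, 3, 7]
5 → replaces 7 → [2, 3, 5]
9 → extends → [2, 3, 5, 9]
6 → replaces 9 → [2, 3, 5, 6]
1 → replaces 2 → [1, 3, 5, 6]
10 → extends → [1, 3, 5, 6, 10]
Five tails, so the longest strictly increasing subsequence has length 5 (e.g. 2, 4, 7, 9, 10).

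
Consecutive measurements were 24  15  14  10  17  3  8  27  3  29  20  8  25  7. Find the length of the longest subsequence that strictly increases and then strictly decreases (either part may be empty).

7

inc[i] = longest strictly increasing subsequence ending at i; dec[i] = longest strictly decreasing subsequence starting at i:
i:      1  2  3  4  5  6  7  8  9 10 11 12 13 14
a[i]:  24 15 14 10 17  3  8 27  3 29 20  8 25  7
inc:    1  1  1  1  2  1  2  3  1  4  3  2  4  2
dec:    6  5  4  3  3  1  2  4  1  4  3  2  2  1
Best peak at i=10 (value 29): inc=4, dec=4, length 4+4−1 = 7.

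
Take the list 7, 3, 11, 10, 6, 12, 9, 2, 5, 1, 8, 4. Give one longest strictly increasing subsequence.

7, 11, 12

Patience tails give the LIS length; then backtrack through the dp parents:
7 → extends → [7]
3 → replaces 7 → [3]
11 → extends → [3, 11]
10 → replaces 11 → [3, 10]
6 → replaces 10 → [3, 6]
12 → extends → [3, 6, 12]
9 → replaces 12 → [3, 6, 9]
2 → replaces 3 → [2, 6, 9]
5 → replaces 6 → [2, 5, 9]
1 → replaces 2 → [1, 5, 9]
8 → replaces 9 → [1, 5, 8]
4 → replaces 5 → [1, 4, 8]
Length 3; one witness is 7, 11, 12.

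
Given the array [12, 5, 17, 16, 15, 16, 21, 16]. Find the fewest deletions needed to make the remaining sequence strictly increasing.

4

Fewest deletions = n − (longest strictly increasing subsequence).
Patience tails:
12 → extends → [12]
5 → replaces 12 → [5]
17 → extends → [5, 17]
16 → replaces 17 → [5, 16]
15 → replaces 16 → [5, 15]
16 → extends → [5, 15, 16]
21 → extends → [5, 15, 16, 21]
16 → already a tail → [5, 15, 16, 21]
Longest strictly increasing subsequence has length 4, so deletions = 8 − 4 = 4.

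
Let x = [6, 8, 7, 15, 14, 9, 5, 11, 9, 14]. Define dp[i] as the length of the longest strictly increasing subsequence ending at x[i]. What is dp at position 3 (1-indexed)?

dp[i] = 1 + max{dp[j] : j<i, x[j]<x[i]} (or 1 if no such j):
i:      1  2  3  4  5  6  7  8  9 10
x[i]:   6  8  7 15 14  9  5 11  9 14
dp:     1  2  2  3  3  3  1  4  3  5
At index 3 the value is 2.

2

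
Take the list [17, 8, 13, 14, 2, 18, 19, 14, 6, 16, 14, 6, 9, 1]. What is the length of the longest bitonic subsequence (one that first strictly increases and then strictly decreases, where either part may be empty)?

9

inc[i] = longest strictly increasing subsequence ending at i; dec[i] = longest strictly decreasing subsequence starting at i:
i:      1  2  3  4  5  6  7  8  9 10 11 12 13 14
a[i]:  17  8 13 14  2 18 19 14  6 16 14  6  9  1
inc:    1  1  2  3  1  4  5  3  2  4  3  2  3  1
dec:    5  3  3  3  2  5  5  3  2  4  3  2  2  1
Best peak at i=7 (value 19): inc=5, dec=5, length 5+5−1 = 9.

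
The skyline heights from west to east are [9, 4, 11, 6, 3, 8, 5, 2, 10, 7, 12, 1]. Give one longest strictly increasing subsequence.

Patience tails give the LIS length; then backtrack through the dp parents:
9 → extends → [9]
4 → replaces 9 → [4]
11 → extends → [4, 11]
6 → replaces 11 → [4, 6]
3 → replaces 4 → [3, 6]
8 → extends → [3, 6, 8]
5 → replaces 6 → [3, 5, 8]
2 → replaces 3 → [2, 5, 8]
10 → extends → [2, 5, 8, 10]
7 → replaces 8 → [2, 5, 7, 10]
12 → extends → [2, 5, 7, 10, 12]
1 → replaces 2 → [1, 5, 7, 10, 12]
Length 5; one witness is 4, 6, 8, 10, 12.

4, 6, 8, 10, 12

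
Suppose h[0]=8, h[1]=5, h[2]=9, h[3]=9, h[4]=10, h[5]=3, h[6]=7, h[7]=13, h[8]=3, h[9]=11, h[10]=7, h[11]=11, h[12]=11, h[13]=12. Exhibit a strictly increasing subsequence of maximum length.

8, 9, 10, 11, 12

Patience tails give the LIS length; then backtrack through the dp parents:
8 → extends → [8]
5 → replaces 8 → [5]
9 → extends → [5, 9]
9 → already a tail → [5, 9]
10 → extends → [5, 9, 10]
3 → replaces 5 → [3, 9, 10]
7 → replaces 9 → [3, 7, 10]
13 → extends → [3, 7, 10, 13]
3 → already a tail → [3, 7, 10, 13]
11 → replaces 13 → [3, 7, 10, 11]
7 → already a tail → [3, 7, 10, 11]
11 → already a tail → [3, 7, 10, 11]
11 → already a tail → [3, 7, 10, 11]
12 → extends → [3, 7, 10, 11, 12]
Length 5; one witness is 8, 9, 10, 11, 12.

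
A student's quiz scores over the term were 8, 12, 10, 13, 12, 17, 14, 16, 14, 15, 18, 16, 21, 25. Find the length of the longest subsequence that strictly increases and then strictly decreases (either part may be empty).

inc[i] = longest strictly increasing subsequence ending at i; dec[i] = longest strictly decreasing subsequence starting at i:
i:      1  2  3  4  5  6  7  8  9 10 11 12 13 14
a[i]:   8 12 10 13 12 17 14 16 14 15 18 16 21 25
inc:    1  2  2  3  3  4  4  5  4  5  6  6  7  8
dec:    1  2  1  2  1  3  1  2  1  1  2  1  1  1
Best peak at i=14 (value 25): inc=8, dec=1, length 8+1−1 = 8.

8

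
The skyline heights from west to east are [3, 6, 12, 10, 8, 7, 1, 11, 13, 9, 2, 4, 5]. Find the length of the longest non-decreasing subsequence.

5

Track the smallest tail for each achievable length (allowing ties):
3 → extends → [3]
6 → extends → [3, 6]
12 → extends → [3, 6, 12]
10 → replaces 12 → [3, 6, 10]
8 → replaces 10 → [3, 6, 8]
7 → replaces 8 → [3, 6, 7]
1 → replaces 3 → [1, 6, 7]
11 → extends → [1, 6, 7, 11]
13 → extends → [1, 6, 7, 11, 13]
9 → replaces 11 → [1, 6, 7, 9, 13]
2 → replaces 6 → [1, 2, 7, 9, 13]
4 → replaces 7 → [1, 2, 4, 9, 13]
5 → replaces 9 → [1, 2, 4, 5, 13]
Five tails, so the longest non-decreasing subsequence has length 5 (e.g. 3, 6, 10, 11, 13).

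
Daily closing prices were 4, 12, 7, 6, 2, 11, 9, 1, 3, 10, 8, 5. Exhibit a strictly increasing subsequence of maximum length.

Patience tails give the LIS length; then backtrack through the dp parents:
4 → extends → [4]
12 → extends → [4, 12]
7 → replaces 12 → [4, 7]
6 → replaces 7 → [4, 6]
2 → replaces 4 → [2, 6]
11 → extends → [2, 6, 11]
9 → replaces 11 → [2, 6, 9]
1 → replaces 2 → [1, 6, 9]
3 → replaces 6 → [1, 3, 9]
10 → extends → [1, 3, 9, 10]
8 → replaces 9 → [1, 3, 8, 10]
5 → replaces 8 → [1, 3, 5, 10]
Length 4; one witness is 4, 7, 9, 10.

4, 7, 9, 10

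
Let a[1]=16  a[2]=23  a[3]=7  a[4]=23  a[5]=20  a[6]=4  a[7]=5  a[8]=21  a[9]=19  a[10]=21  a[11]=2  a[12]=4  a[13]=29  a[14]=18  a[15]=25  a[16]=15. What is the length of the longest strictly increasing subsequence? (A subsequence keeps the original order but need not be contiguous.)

Let dp[i] be the length of the longest such subsequence ending at index i:
i:      1  2  3  4  5  6  7  8  9 10 11 12 13 14 15 16
a[i]:  16 23  7 23 20  4  5 21 19 21  2  4 29 18 25 15
dp:     1  2  1  2  2  1  2  3  3  4  1  2  5  3  5  3
Maximum dp value is 5.

5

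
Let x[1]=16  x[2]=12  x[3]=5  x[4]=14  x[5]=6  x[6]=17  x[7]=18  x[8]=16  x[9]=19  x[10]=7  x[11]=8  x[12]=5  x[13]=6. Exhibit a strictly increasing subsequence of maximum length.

Patience tails give the LIS length; then backtrack through the dp parents:
16 → extends → [16]
12 → replaces 16 → [12]
5 → replaces 12 → [5]
14 → extends → [5, 14]
6 → replaces 14 → [5, 6]
17 → extends → [5, 6, 17]
18 → extends → [5, 6, 17, 18]
16 → replaces 17 → [5, 6, 16, 18]
19 → extends → [5, 6, 16, 18, 19]
7 → replaces 16 → [5, 6, 7, 18, 19]
8 → replaces 18 → [5, 6, 7, 8, 19]
5 → already a tail → [5, 6, 7, 8, 19]
6 → already a tail → [5, 6, 7, 8, 19]
Length 5; one witness is 12, 14, 17, 18, 19.

12, 14, 17, 18, 19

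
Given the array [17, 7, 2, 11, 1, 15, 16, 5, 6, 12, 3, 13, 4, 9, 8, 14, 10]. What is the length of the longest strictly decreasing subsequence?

5

Let dp[i] be the longest strictly decreasing subsequence ending at i:
i:      1  2  3  4  5  6  7  8  9 10 11 12 13 14 15 16 17
a[i]:  17  7  2 11  1 15 16  5  6 12  3 13  4  9  8 14 10
dp:     1  2  3  2  4  2  2  3  3  3  4  3  4  4  5  3  4
Maximum is 5.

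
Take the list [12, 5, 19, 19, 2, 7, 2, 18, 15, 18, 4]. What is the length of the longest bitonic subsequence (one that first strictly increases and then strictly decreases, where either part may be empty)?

5

inc[i] = longest strictly increasing subsequence ending at i; dec[i] = longest strictly decreasing subsequence starting at i:
i:      1  2  3  4  5  6  7  8  9 10 11
a[i]:  12  5 19 19  2  7  2 18 15 18  4
inc:    1  1  2  2  1  2  1  3  3  4  2
dec:    3  2  4  4  1  2  1  3  2  2  1
Best peak at i=3 (value 19): inc=2, dec=4, length 2+4−1 = 5.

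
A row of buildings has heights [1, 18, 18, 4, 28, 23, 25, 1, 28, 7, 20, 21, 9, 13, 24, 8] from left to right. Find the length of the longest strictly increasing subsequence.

Let dp[i] be the length of the longest such subsequence ending at index i:
i:      1  2  3  4  5  6  7  8  9 10 11 12 13 14 15 16
a[i]:   1 18 18  4 28 23 25  1 28  7 20 21  9 13 24  8
dp:     1  2  2  2  3  3  4  1  5  3  4  5  4  5  6  4
Maximum dp value is 6.

6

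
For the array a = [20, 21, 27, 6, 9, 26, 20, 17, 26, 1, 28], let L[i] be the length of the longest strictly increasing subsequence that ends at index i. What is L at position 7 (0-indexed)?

dp[i] = 1 + max{dp[j] : j<i, a[j]<a[i]} (or 1 if no such j):
i:      0  1  2  3  4  5  6  7  8  9 10
a[i]:  20 21 27  6  9 26 20 17 26  1 28
dp:     1  2  3  1  2  3  3  3  4  1  5
At index 7 the value is 3.

3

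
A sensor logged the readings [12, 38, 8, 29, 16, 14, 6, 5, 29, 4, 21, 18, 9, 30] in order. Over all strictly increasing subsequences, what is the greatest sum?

87

Let S[i] be the best sum of a strictly increasing subsequence ending at i:
i:      1  2  3  4  5  6  7  8  9 10 11 12 13 14
a[i]:  12 38  8 29 16 14  6  5 29  4 21 18  9 30
S:     12 50  8 41 28 26  6  5 57  4 49 46 17 87
Maximum is 87 (e.g. 12 + 16 + 29 + 30).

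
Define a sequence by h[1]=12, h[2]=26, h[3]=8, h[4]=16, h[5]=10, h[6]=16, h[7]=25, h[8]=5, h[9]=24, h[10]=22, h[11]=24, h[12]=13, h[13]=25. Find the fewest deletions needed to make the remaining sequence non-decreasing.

Fewest deletions = n − (longest non-decreasing subsequence).
Patience tails:
12 → extends → [12]
26 → extends → [12, 26]
8 → replaces 12 → [8, 26]
16 → replaces 26 → [8, 16]
10 → replaces 16 → [8, 10]
16 → extends → [8, 10, 16]
25 → extends → [8, 10, 16, 25]
5 → replaces 8 → [5, 10, 16, 25]
24 → replaces 25 → [5, 10, 16, 24]
22 → replaces 24 → [5, 10, 16, 22]
24 → extends → [5, 10, 16, 22, 24]
13 → replaces 16 → [5, 10, 13, 22, 24]
25 → extends → [5, 10, 13, 22, 24, 25]
Longest non-decreasing subsequence has length 6, so deletions = 13 − 6 = 7.

7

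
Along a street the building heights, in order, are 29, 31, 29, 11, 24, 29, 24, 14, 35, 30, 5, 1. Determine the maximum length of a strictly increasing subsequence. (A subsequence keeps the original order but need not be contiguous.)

Track the smallest tail for each achievable length (strict):
29 → extends → [29]
31 → extends → [29, 31]
29 → already a tail → [29, 31]
11 → replaces 29 → [11, 31]
24 → replaces 31 → [11, 24]
29 → extends → [11, 24, 29]
24 → already a tail → [11, 24, 29]
14 → replaces 24 → [11, 14, 29]
35 → extends → [11, 14, 29, 35]
30 → replaces 35 → [11, 14, 29, 30]
5 → replaces 11 → [5, 14, 29, 30]
1 → replaces 5 → [1, 14, 29, 30]
Four tails, so the longest strictly increasing subsequence has length 4 (e.g. 11, 24, 29, 35).

4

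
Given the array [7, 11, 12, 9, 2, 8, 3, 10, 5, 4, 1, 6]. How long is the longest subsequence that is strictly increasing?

4

Track the smallest tail for each achievable length (strict):
7 → extends → [7]
11 → extends → [7, 11]
12 → extends → [7, 11, 12]
9 → replaces 11 → [7, 9, 12]
2 → replaces 7 → [2, 9, 12]
8 → replaces 9 → [2, 8, 12]
3 → replaces 8 → [2, 3, 12]
10 → replaces 12 → [2, 3, 10]
5 → replaces 10 → [2, 3, 5]
4 → replaces 5 → [2, 3, 4]
1 → replaces 2 → [1, 3, 4]
6 → extends → [1, 3, 4, 6]
Four tails, so the longest strictly increasing subsequence has length 4 (e.g. 2, 3, 5, 6).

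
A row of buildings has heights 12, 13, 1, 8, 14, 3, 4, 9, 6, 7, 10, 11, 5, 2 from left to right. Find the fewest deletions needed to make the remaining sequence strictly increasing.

Fewest deletions = n − (longest strictly increasing subsequence).
Patience tails:
12 → extends → [12]
13 → extends → [12, 13]
1 → replaces 12 → [1, 13]
8 → replaces 13 → [1, 8]
14 → extends → [1, 8, 14]
3 → replaces 8 → [1, 3, 14]
4 → replaces 14 → [1, 3, 4]
9 → extends → [1, 3, 4, 9]
6 → replaces 9 → [1, 3, 4, 6]
7 → extends → [1, 3, 4, 6, 7]
10 → extends → [1, 3, 4, 6, 7, 10]
11 → extends → [1, 3, 4, 6, 7, 10, 11]
5 → replaces 6 → [1, 3, 4, 5, 7, 10, 11]
2 → replaces 3 → [1, 2, 4, 5, 7, 10, 11]
Longest strictly increasing subsequence has length 7, so deletions = 14 − 7 = 7.

7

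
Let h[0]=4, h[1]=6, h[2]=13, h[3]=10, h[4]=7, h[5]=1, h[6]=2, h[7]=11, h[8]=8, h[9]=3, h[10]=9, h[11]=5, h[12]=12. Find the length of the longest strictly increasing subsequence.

Track the smallest tail for each achievable length (strict):
4 → extends → [4]
6 → extends → [4, 6]
13 → extends → [4, 6, 13]
10 → replaces 13 → [4, 6, 10]
7 → replaces 10 → [4, 6, 7]
1 → replaces 4 → [1, 6, 7]
2 → replaces 6 → [1, 2, 7]
11 → extends → [1, 2, 7, 11]
8 → replaces 11 → [1, 2, 7, 8]
3 → replaces 7 → [1, 2, 3, 8]
9 → extends → [1, 2, 3, 8, 9]
5 → replaces 8 → [1, 2, 3, 5, 9]
12 → extends → [1, 2, 3, 5, 9, 12]
Six tails, so the longest strictly increasing subsequence has length 6 (e.g. 4, 6, 7, 8, 9, 12).

6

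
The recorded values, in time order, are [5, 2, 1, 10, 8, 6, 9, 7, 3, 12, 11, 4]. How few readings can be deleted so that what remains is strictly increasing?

Fewest deletions = n − (longest strictly increasing subsequence).
Patience tails:
5 → extends → [5]
2 → replaces 5 → [2]
1 → replaces 2 → [1]
10 → extends → [1, 10]
8 → replaces 10 → [1, 8]
6 → replaces 8 → [1, 6]
9 → extends → [1, 6, 9]
7 → replaces 9 → [1, 6, 7]
3 → replaces 6 → [1, 3, 7]
12 → extends → [1, 3, 7, 12]
11 → replaces 12 → [1, 3, 7, 11]
4 → replaces 7 → [1, 3, 4, 11]
Longest strictly increasing subsequence has length 4, so deletions = 12 − 4 = 8.

8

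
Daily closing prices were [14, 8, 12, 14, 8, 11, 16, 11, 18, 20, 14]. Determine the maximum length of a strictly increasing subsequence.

Let dp[i] be the length of the longest such subsequence ending at index i:
i:      1  2  3  4  5  6  7  8  9 10 11
a[i]:  14  8 12 14  8 11 16 11 18 20 14
dp:     1  1  2  3  1  2  4  2  5  6  3
Maximum dp value is 6.

6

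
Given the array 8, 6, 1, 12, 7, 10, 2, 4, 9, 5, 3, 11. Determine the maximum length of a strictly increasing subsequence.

Let dp[i] be the length of the longest such subsequence ending at index i:
i:      1  2  3  4  5  6  7  8  9 10 11 12
a[i]:   8  6  1 12  7 10  2  4  9  5  3 11
dp:     1  1  1  2  2  3  2  3  4  4  3  5
Maximum dp value is 5.

5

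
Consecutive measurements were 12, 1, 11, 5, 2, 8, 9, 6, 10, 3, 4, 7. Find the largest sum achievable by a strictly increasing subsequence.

Let S[i] be the best sum of a strictly increasing subsequence ending at i:
i:      1  2  3  4  5  6  7  8  9 10 11 12
a[i]:  12  1 11  5  2  8  9  6 10  3  4  7
S:     12  1 12  6  3 14 23 12 33  6 10 19
Maximum is 33 (e.g. 1 + 5 + 8 + 9 + 10).

33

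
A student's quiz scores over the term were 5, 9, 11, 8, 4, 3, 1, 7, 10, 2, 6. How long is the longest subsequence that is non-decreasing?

3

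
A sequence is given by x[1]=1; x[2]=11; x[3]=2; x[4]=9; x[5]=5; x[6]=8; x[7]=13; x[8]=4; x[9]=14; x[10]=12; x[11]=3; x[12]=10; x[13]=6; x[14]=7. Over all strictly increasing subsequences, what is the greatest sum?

Let S[i] be the best sum of a strictly increasing subsequence ending at i:
i:      1  2  3  4  5  6  7  8  9 10 11 12 13 14
x[i]:   1 11  2  9  5  8 13  4 14 12  3 10  6  7
S:      1 12  3 12  8 16 29  7 43 28  6 26 14 21
Maximum is 43 (e.g. 1 + 2 + 5 + 8 + 13 + 14).

43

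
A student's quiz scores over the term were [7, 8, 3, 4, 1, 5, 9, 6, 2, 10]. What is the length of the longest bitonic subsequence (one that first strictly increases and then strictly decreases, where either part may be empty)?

6

inc[i] = longest strictly increasing subsequence ending at i; dec[i] = longest strictly decreasing subsequence starting at i:
i:      1  2  3  4  5  6  7  8  9 10
a[i]:   7  8  3  4  1  5  9  6  2 10
inc:    1  2  1  2  1  3  4  4  2  5
dec:    3  3  2  2  1  2  3  2  1  1
Best peak at i=7 (value 9): inc=4, dec=3, length 4+3−1 = 6.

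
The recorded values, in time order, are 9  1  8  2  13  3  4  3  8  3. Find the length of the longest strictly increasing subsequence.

Track the smallest tail for each achievable length (strict):
9 → extends → [9]
1 → replaces 9 → [1]
8 → extends → [1, 8]
2 → replaces 8 → [1, 2]
13 → extends → [1, 2, 13]
3 → replaces 13 → [1, 2, 3]
4 → extends → [1, 2, 3, 4]
3 → already a tail → [1, 2, 3, 4]
8 → extends → [1, 2, 3, 4, 8]
3 → already a tail → [1, 2, 3, 4, 8]
Five tails, so the longest strictly increasing subsequence has length 5 (e.g. 1, 2, 3, 4, 8).

5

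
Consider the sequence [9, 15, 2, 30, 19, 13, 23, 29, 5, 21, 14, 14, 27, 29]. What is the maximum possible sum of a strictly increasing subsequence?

Let S[i] be the best sum of a strictly increasing subsequence ending at i:
i:       1   2   3   4   5   6   7   8   9  10  11  12  13  14
a[i]:    9  15   2  30  19  13  23  29   5  21  14  14  27  29
S:       9  24   2  54  43  22  66  95   7  64  36  36  93 122
Maximum is 122 (e.g. 9 + 15 + 19 + 23 + 27 + 29).

122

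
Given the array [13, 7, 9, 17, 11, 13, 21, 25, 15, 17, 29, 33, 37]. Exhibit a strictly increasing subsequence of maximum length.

7, 9, 11, 13, 21, 25, 29, 33, 37

Patience tails give the LIS length; then backtrack through the dp parents:
13 → extends → [13]
7 → replaces 13 → [7]
9 → extends → [7, 9]
17 → extends → [7, 9, 17]
11 → replaces 17 → [7, 9, 11]
13 → extends → [7, 9, 11, 13]
21 → extends → [7, 9, 11, 13, 21]
25 → extends → [7, 9, 11, 13, 21, 25]
15 → replaces 21 → [7, 9, 11, 13, 15, 25]
17 → replaces 25 → [7, 9, 11, 13, 15, 17]
29 → extends → [7, 9, 11, 13, 15, 17, 29]
33 → extends → [7, 9, 11, 13, 15, 17, 29, 33]
37 → extends → [7, 9, 11, 13, 15, 17, 29, 33, 37]
Length 9; one witness is 7, 9, 11, 13, 21, 25, 29, 33, 37.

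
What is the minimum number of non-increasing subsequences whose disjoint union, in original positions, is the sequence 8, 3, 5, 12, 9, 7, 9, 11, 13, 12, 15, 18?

8

The minimum number of non-increasing subsequences covering a sequence equals the length of its longest strictly increasing subsequence.
LIS length is 8 (e.g. 3, 5, 7, 9, 11, 13, 15, 18), so 8 piles are needed.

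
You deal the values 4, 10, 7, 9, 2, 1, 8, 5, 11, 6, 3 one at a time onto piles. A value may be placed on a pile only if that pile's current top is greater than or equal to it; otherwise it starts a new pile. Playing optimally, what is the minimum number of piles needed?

4

Place each on the leftmost legal pile:
4 → new pile 1 (tops now [4])
10 → new pile 2 (tops now [4, 10])
7 → pile 2 (tops now [4, 7])
9 → new pile 3 (tops now [4, 7, 9])
2 → pile 1 (tops now [2, 7, 9])
1 → pile 1 (tops now [1, 7, 9])
8 → pile 3 (tops now [1, 7, 8])
5 → pile 2 (tops now [1, 5, 8])
11 → new pile 4 (tops now [1, 5, 8, 11])
6 → pile 3 (tops now [1, 5, 6, 11])
3 → pile 2 (tops now [1, 3, 6, 11])
Four piles.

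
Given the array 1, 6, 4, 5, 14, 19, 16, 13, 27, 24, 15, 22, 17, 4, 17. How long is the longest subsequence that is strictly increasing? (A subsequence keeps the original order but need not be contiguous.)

6

Track the smallest tail for each achievable length (strict):
1 → extends → [1]
6 → extends → [1, 6]
4 → replaces 6 → [1, 4]
5 → extends → [1, 4, 5]
14 → extends → [1, 4, 5, 14]
19 → extends → [1, 4, 5, 14, 19]
16 → replaces 19 → [1, 4, 5, 14, 16]
13 → replaces 14 → [1, 4, 5, 13, 16]
27 → extends → [1, 4, 5, 13, 16, 27]
24 → replaces 27 → [1, 4, 5, 13, 16, 24]
15 → replaces 16 → [1, 4, 5, 13, 15, 24]
22 → replaces 24 → [1, 4, 5, 13, 15, 22]
17 → replaces 22 → [1, 4, 5, 13, 15, 17]
4 → already a tail → [1, 4, 5, 13, 15, 17]
17 → already a tail → [1, 4, 5, 13, 15, 17]
Six tails, so the longest strictly increasing subsequence has length 6 (e.g. 1, 4, 5, 14, 19, 27).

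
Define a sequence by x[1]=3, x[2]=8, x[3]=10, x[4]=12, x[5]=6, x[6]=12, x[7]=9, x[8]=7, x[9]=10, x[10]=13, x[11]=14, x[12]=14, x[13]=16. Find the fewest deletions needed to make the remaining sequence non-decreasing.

Fewest deletions = n − (longest non-decreasing subsequence).
i:      1  2  3  4  5  6  7  8  9 10 11 12 13
x[i]:   3  8 10 12  6 12  9  7 10 13 14 14 16
dp:     1  2  3  4  2  5  3  3  4  6  7  8  9
max dp = 9, so deletions = 13 − 9 = 4.

4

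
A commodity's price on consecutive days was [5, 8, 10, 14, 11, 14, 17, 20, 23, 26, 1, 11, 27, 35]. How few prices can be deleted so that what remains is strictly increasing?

3

Fewest deletions = n − (longest strictly increasing subsequence).
i:      1  2  3  4  5  6  7  8  9 10 11 12 13 14
a[i]:   5  8 10 14 11 14 17 20 23 26  1 11 27 35
dp:     1  2  3  4  4  5  6  7  8  9  1  4 10 11
max dp = 11, so deletions = 14 − 11 = 3.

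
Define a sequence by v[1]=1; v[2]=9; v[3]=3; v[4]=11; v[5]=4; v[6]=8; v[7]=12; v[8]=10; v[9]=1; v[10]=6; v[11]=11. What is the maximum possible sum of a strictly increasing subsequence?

37

Let S[i] be the best sum of a strictly increasing subsequence ending at i:
i:      1  2  3  4  5  6  7  8  9 10 11
v[i]:   1  9  3 11  4  8 12 10  1  6 11
S:      1 10  4 21  8 16 33 26  1 14 37
Maximum is 37 (e.g. 1 + 3 + 4 + 8 + 10 + 11).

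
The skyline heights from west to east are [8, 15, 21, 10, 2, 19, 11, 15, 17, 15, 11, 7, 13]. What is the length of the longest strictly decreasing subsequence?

Negate each value so 'decreasing' becomes 'increasing', then run patience tails on the negated sequence:
-8 → extends → [-8]
-15 → replaces -8 → [-15]
-21 → replaces -15 → [-21]
-10 → extends → [-21, -10]
-2 → extends → [-21, -10, -2]
-19 → replaces -10 → [-21, -19, -2]
-11 → replaces -2 → [-21, -19, -11]
-15 → replaces -11 → [-21, -19, -15]
-17 → replaces -15 → [-21, -19, -17]
-15 → extends → [-21, -19, -17, -15]
-11 → extends → [-21, -19, -17, -15, -11]
-7 → extends → [-21, -19, -17, -15, -11, -7]
-13 → replaces -11 → [-21, -19, -17, -15, -13, -7]
Six tails, so the longest strictly decreasing subsequence of the original has length 6.

6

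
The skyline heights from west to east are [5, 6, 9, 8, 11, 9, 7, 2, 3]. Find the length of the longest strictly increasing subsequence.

Let dp[i] be the length of the longest such subsequence ending at index i:
i:      1  2  3  4  5  6  7  8  9
a[i]:   5  6  9  8 11  9  7  2  3
dp:     1  2  3  3  4  4  3  1  2
Maximum dp value is 4.

4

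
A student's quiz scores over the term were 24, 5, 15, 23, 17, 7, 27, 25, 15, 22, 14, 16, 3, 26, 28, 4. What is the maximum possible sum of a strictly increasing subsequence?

122

Let S[i] be the best sum of a strictly increasing subsequence ending at i:
i:       1   2   3   4   5   6   7   8   9  10  11  12  13  14  15  16
a[i]:   24   5  15  23  17   7  27  25  15  22  14  16   3  26  28   4
S:      24   5  20  43  37  12  70  68  27  59  26  43   3  94 122   7
Maximum is 122 (e.g. 5 + 15 + 23 + 25 + 26 + 28).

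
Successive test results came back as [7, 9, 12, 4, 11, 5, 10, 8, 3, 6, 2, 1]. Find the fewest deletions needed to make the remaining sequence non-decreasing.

9

Fewest deletions = n − (longest non-decreasing subsequence).
i:      1  2  3  4  5  6  7  8  9 10 11 12
a[i]:   7  9 12  4 11  5 10  8  3  6  2  1
dp:     1  2  3  1  3  2  3  3  1  3  1  1
max dp = 3, so deletions = 12 − 3 = 9.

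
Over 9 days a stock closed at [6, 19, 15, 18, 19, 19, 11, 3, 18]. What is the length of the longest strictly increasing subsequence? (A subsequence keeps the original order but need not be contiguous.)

4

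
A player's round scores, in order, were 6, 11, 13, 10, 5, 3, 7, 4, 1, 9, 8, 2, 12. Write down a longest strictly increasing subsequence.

Patience tails give the LIS length; then backtrack through the dp parents:
6 → extends → [6]
11 → extends → [6, 11]
13 → extends → [6, 11, 13]
10 → replaces 11 → [6, 10, 13]
5 → replaces 6 → [5, 10, 13]
3 → replaces 5 → [3, 10, 13]
7 → replaces 10 → [3, 7, 13]
4 → replaces 7 → [3, 4, 13]
1 → replaces 3 → [1, 4, 13]
9 → replaces 13 → [1, 4, 9]
8 → replaces 9 → [1, 4, 8]
2 → replaces 4 → [1, 2, 8]
12 → extends → [1, 2, 8, 12]
Length 4; one witness is 6, 7, 9, 12.

6, 7, 9, 12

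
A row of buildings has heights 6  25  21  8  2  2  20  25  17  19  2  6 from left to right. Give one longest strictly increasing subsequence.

Patience tails give the LIS length; then backtrack through the dp parents:
6 → extends → [6]
25 → extends → [6, 25]
21 → replaces 25 → [6, 21]
8 → replaces 21 → [6, 8]
2 → replaces 6 → [2, 8]
2 → already a tail → [2, 8]
20 → extends → [2, 8, 20]
25 → extends → [2, 8, 20, 25]
17 → replaces 20 → [2, 8, 17, 25]
19 → replaces 25 → [2, 8, 17, 19]
2 → already a tail → [2, 8, 17, 19]
6 → replaces 8 → [2, 6, 17, 19]
Length 4; one witness is 6, 8, 20, 25.

6, 8, 20, 25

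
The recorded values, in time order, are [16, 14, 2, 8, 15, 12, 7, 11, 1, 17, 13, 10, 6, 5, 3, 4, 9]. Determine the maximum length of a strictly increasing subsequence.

4

Track the smallest tail for each achievable length (strict):
16 → extends → [16]
14 → replaces 16 → [14]
2 → replaces 14 → [2]
8 → extends → [2, 8]
15 → extends → [2, 8, 15]
12 → replaces 15 → [2, 8, 12]
7 → replaces 8 → [2, 7, 12]
11 → replaces 12 → [2, 7, 11]
1 → replaces 2 → [1, 7, 11]
17 → extends → [1, 7, 11, 17]
13 → replaces 17 → [1, 7, 11, 13]
10 → replaces 11 → [1, 7, 10, 13]
6 → replaces 7 → [1, 6, 10, 13]
5 → replaces 6 → [1, 5, 10, 13]
3 → replaces 5 → [1, 3, 10, 13]
4 → replaces 10 → [1, 3, 4, 13]
9 → replaces 13 → [1, 3, 4, 9]
Four tails, so the longest strictly increasing subsequence has length 4 (e.g. 2, 8, 15, 17).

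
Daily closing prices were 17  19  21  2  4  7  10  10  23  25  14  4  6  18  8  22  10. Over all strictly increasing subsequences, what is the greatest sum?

105

Let S[i] be the best sum of a strictly increasing subsequence ending at i:
i:       1   2   3   4   5   6   7   8   9  10  11  12  13  14  15  16  17
a[i]:   17  19  21   2   4   7  10  10  23  25  14   4   6  18   8  22  10
S:      17  36  57   2   6  13  23  23  80 105  37   6  12  55  21  79  31
Maximum is 105 (e.g. 17 + 19 + 21 + 23 + 25).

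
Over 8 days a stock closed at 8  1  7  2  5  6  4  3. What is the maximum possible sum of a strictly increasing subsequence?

14

Let S[i] be the best sum of a strictly increasing subsequence ending at i:
i:      1  2  3  4  5  6  7  8
a[i]:   8  1  7  2  5  6  4  3
S:      8  1  8  3  8 14  7  6
Maximum is 14 (e.g. 1 + 2 + 5 + 6).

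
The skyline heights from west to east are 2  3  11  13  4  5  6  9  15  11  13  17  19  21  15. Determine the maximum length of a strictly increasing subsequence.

11

Track the smallest tail for each achievable length (strict):
2 → extends → [2]
3 → extends → [2, 3]
11 → extends → [2, 3, 11]
13 → extends → [2, 3, 11, 13]
4 → replaces 11 → [2, 3, 4, 13]
5 → replaces 13 → [2, 3, 4, 5]
6 → extends → [2, 3, 4, 5, 6]
9 → extends → [2, 3, 4, 5, 6, 9]
15 → extends → [2, 3, 4, 5, 6, 9, 15]
11 → replaces 15 → [2, 3, 4, 5, 6, 9, 11]
13 → extends → [2, 3, 4, 5, 6, 9, 11, 13]
17 → extends → [2, 3, 4, 5, 6, 9, 11, 13, 17]
19 → extends → [2, 3, 4, 5, 6, 9, 11, 13, 17, 19]
21 → extends → [2, 3, 4, 5, 6, 9, 11, 13, 17, 19, 21]
15 → replaces 17 → [2, 3, 4, 5, 6, 9, 11, 13, 15, 19, 21]
Eleven tails, so the longest strictly increasing subsequence has length 11 (e.g. 2, 3, 4, 5, 6, 9, 11, 13, 17, 19, 21).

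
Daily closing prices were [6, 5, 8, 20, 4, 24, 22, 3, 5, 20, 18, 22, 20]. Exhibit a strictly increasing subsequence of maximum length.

6, 8, 20, 24

Patience tails give the LIS length; then backtrack through the dp parents:
6 → extends → [6]
5 → replaces 6 → [5]
8 → extends → [5, 8]
20 → extends → [5, 8, 20]
4 → replaces 5 → [4, 8, 20]
24 → extends → [4, 8, 20, 24]
22 → replaces 24 → [4, 8, 20, 22]
3 → replaces 4 → [3, 8, 20, 22]
5 → replaces 8 → [3, 5, 20, 22]
20 → already a tail → [3, 5, 20, 22]
18 → replaces 20 → [3, 5, 18, 22]
22 → already a tail → [3, 5, 18, 22]
20 → replaces 22 → [3, 5, 18, 20]
Length 4; one witness is 6, 8, 20, 24.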